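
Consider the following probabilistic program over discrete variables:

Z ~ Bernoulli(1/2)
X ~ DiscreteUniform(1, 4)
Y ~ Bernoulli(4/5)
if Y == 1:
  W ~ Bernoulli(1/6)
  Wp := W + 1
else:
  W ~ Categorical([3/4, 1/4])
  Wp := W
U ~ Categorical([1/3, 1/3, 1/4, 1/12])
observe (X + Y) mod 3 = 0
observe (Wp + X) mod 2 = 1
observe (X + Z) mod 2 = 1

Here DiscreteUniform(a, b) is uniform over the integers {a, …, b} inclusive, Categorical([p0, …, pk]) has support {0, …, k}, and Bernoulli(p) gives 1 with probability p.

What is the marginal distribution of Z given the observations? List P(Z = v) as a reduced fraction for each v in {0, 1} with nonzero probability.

Enumerate traces; 8 have nonzero weight after conditioning:
  (Z=0, X=3, Y=0, W=0, U=0) weight 1/160
  (Z=0, X=3, Y=0, W=0, U=1) weight 1/160
  (Z=0, X=3, Y=0, W=0, U=2) weight 3/640
  (Z=0, X=3, Y=0, W=0, U=3) weight 1/640
  (Z=1, X=2, Y=1, W=0, U=0) weight 1/36
  (Z=1, X=2, Y=1, W=0, U=1) weight 1/36
  (Z=1, X=2, Y=1, W=0, U=2) weight 1/48
  (Z=1, X=2, Y=1, W=0, U=3) weight 1/144
Group by Z:
  weight(Z=0) = 3/160
  weight(Z=1) = 1/12
Total weight = 3/160 + 1/12 = 49/480
P(Z=0 | obs) = 3/160 / 49/480 = 9/49
P(Z=1 | obs) = 1/12 / 49/480 = 40/49

P(Z=0) = 9/49, P(Z=1) = 40/49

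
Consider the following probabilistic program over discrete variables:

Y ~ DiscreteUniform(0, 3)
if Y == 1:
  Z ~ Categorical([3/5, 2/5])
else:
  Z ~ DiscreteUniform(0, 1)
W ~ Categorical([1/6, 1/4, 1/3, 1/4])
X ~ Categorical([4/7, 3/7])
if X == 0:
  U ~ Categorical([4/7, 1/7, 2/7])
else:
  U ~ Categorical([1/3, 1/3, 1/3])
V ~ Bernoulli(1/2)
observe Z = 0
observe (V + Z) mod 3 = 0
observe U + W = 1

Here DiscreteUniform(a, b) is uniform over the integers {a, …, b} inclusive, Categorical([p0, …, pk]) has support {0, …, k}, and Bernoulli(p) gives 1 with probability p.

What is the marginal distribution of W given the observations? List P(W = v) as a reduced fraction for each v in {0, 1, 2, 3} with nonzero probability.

Enumerate traces; 16 have nonzero weight after conditioning:
  (Y=0, Z=0, W=0, X=0, U=1, V=0) weight 1/1176
  (Y=0, Z=0, W=0, X=1, U=1, V=0) weight 1/672
  (Y=0, Z=0, W=1, X=0, U=0, V=0) weight 1/196
  (Y=0, Z=0, W=1, X=1, U=0, V=0) weight 1/448
  (Y=1, Z=0, W=0, X=0, U=1, V=0) weight 1/980
  (Y=1, Z=0, W=0, X=1, U=1, V=0) weight 1/560
  (Y=1, Z=0, W=1, X=0, U=0, V=0) weight 3/490
  (Y=1, Z=0, W=1, X=1, U=0, V=0) weight 3/1120
  … 8 more
Group by W:
  weight(W=0) = 11/1120
  weight(W=1) = 69/2240
Total weight = 11/1120 + 69/2240 = 13/320
P(W=0 | obs) = 11/1120 / 13/320 = 22/91
P(W=1 | obs) = 69/2240 / 13/320 = 69/91

P(W=0) = 22/91, P(W=1) = 69/91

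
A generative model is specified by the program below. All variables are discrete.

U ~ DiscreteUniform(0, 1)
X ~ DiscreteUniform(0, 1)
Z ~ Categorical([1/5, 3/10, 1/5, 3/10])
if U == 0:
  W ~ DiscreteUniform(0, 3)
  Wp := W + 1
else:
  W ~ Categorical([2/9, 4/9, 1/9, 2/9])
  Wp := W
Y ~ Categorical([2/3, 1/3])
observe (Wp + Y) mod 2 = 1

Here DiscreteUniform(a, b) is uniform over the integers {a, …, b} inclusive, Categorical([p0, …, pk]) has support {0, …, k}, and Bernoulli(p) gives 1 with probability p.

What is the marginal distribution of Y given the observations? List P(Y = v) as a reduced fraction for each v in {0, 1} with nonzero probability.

Enumerate traces; 64 have nonzero weight after conditioning:
  (U=0, X=0, Z=0, W=0, Y=0) weight 1/120
  (U=0, X=0, Z=0, W=1, Y=1) weight 1/240
  (U=0, X=0, Z=0, W=2, Y=0) weight 1/120
  (U=0, X=0, Z=0, W=3, Y=1) weight 1/240
  (U=0, X=0, Z=1, W=0, Y=0) weight 1/80
  (U=0, X=0, Z=1, W=1, Y=1) weight 1/160
  (U=0, X=0, Z=1, W=2, Y=0) weight 1/80
  (U=0, X=0, Z=1, W=3, Y=1) weight 1/160
  … 56 more
Group by Y:
  weight(Y=0) = 7/18
  weight(Y=1) = 5/36
Total weight = 7/18 + 5/36 = 19/36
P(Y=0 | obs) = 7/18 / 19/36 = 14/19
P(Y=1 | obs) = 5/36 / 19/36 = 5/19

P(Y=0) = 14/19, P(Y=1) = 5/19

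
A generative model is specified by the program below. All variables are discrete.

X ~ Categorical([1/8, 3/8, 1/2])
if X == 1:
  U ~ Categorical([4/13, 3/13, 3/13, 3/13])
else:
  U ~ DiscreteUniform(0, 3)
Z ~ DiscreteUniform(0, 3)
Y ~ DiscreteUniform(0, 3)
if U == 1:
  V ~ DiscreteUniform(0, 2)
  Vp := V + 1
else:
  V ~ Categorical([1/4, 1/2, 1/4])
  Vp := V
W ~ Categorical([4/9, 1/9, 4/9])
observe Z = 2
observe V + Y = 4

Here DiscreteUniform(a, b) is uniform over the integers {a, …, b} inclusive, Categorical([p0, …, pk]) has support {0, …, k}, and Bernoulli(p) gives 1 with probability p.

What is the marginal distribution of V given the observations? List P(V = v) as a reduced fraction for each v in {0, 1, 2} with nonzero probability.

Enumerate traces; 72 have nonzero weight after conditioning:
  (X=0, U=0, Z=2, Y=2, V=2, W=0) weight 1/4608
  (X=0, U=0, Z=2, Y=2, V=2, W=1) weight 1/18432
  (X=0, U=0, Z=2, Y=2, V=2, W=2) weight 1/4608
  (X=0, U=0, Z=2, Y=3, V=1, W=0) weight 1/2304
  (X=0, U=0, Z=2, Y=3, V=1, W=1) weight 1/9216
  (X=0, U=0, Z=2, Y=3, V=1, W=2) weight 1/2304
  (X=0, U=1, Z=2, Y=2, V=2, W=0) weight 1/3456
  (X=0, U=1, Z=2, Y=2, V=2, W=1) weight 1/13824
  … 64 more
Group by V:
  weight(V=1) = 1147/39936
  weight(V=2) = 1349/79872
Total weight = 1147/39936 + 1349/79872 = 3643/79872
P(V=1 | obs) = 1147/39936 / 3643/79872 = 2294/3643
P(V=2 | obs) = 1349/79872 / 3643/79872 = 1349/3643

P(V=1) = 2294/3643, P(V=2) = 1349/3643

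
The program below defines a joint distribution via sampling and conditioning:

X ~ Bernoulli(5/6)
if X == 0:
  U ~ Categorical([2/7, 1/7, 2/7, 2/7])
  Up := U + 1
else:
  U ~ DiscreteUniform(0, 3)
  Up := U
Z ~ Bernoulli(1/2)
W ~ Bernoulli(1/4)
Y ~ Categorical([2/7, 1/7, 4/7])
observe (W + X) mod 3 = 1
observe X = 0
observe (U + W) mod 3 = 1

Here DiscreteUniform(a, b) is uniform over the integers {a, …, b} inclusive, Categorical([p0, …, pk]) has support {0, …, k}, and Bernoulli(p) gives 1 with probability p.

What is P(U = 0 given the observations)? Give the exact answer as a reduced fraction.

P(U = 0 | obs) = 1/2

Enumerate traces; 12 have nonzero weight after conditioning:
  (X=0, U=0, Z=0, W=1, Y=0) weight 1/588
  (X=0, U=0, Z=0, W=1, Y=1) weight 1/1176
  (X=0, U=0, Z=0, W=1, Y=2) weight 1/294
  (X=0, U=0, Z=1, W=1, Y=0) weight 1/588
  (X=0, U=0, Z=1, W=1, Y=1) weight 1/1176
  (X=0, U=0, Z=1, W=1, Y=2) weight 1/294
  (X=0, U=3, Z=0, W=1, Y=0) weight 1/588
  (X=0, U=3, Z=0, W=1, Y=1) weight 1/1176
  … 4 more
Group by U:
  weight(U=0) = 1/84
  weight(U=3) = 1/84
Total weight = 1/84 + 1/84 = 1/42
P(U=0 | obs) = 1/84 / 1/42 = 1/2
P(U=3 | obs) = 1/84 / 1/42 = 1/2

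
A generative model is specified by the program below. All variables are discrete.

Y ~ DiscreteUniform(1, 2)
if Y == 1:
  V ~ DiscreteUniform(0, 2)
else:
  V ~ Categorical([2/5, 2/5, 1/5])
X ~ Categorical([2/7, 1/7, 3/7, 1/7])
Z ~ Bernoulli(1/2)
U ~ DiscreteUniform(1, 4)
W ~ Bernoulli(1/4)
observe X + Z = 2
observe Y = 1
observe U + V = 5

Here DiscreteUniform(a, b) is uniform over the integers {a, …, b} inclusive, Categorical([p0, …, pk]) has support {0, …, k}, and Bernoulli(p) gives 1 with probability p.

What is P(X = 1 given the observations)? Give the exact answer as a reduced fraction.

P(X = 1 | obs) = 1/4

Enumerate traces; 8 have nonzero weight after conditioning:
  (Y=1, V=1, X=1, Z=1, U=4, W=0) weight 1/448
  (Y=1, V=1, X=1, Z=1, U=4, W=1) weight 1/1344
  (Y=1, V=1, X=2, Z=0, U=4, W=0) weight 3/448
  (Y=1, V=1, X=2, Z=0, U=4, W=1) weight 1/448
  (Y=1, V=2, X=1, Z=1, U=3, W=0) weight 1/448
  (Y=1, V=2, X=1, Z=1, U=3, W=1) weight 1/1344
  (Y=1, V=2, X=2, Z=0, U=3, W=0) weight 3/448
  (Y=1, V=2, X=2, Z=0, U=3, W=1) weight 1/448
Group by X:
  weight(X=1) = 1/168
  weight(X=2) = 1/56
Total weight = 1/168 + 1/56 = 1/42
P(X=1 | obs) = 1/168 / 1/42 = 1/4
P(X=2 | obs) = 1/56 / 1/42 = 3/4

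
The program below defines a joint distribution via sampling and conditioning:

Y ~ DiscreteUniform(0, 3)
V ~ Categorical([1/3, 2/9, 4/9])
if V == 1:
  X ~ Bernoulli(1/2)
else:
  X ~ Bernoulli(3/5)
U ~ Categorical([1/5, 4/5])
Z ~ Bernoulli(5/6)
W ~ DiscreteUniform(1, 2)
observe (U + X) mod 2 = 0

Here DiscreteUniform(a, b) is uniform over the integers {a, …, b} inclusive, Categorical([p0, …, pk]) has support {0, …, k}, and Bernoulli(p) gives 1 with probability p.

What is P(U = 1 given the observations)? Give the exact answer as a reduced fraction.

P(U = 1 | obs) = 104/123

Enumerate traces; 96 have nonzero weight after conditioning:
  (Y=0, V=0, X=0, U=0, Z=0, W=1) weight 1/1800
  (Y=0, V=0, X=0, U=0, Z=0, W=2) weight 1/1800
  (Y=0, V=0, X=0, U=0, Z=1, W=1) weight 1/360
  (Y=0, V=0, X=0, U=0, Z=1, W=2) weight 1/360
  (Y=0, V=0, X=1, U=1, Z=0, W=1) weight 1/300
  (Y=0, V=0, X=1, U=1, Z=0, W=2) weight 1/300
  (Y=0, V=0, X=1, U=1, Z=1, W=1) weight 1/60
  (Y=0, V=0, X=1, U=1, Z=1, W=2) weight 1/60
  … 88 more
Group by U:
  weight(U=0) = 19/225
  weight(U=1) = 104/225
Total weight = 19/225 + 104/225 = 41/75
P(U=0 | obs) = 19/225 / 41/75 = 19/123
P(U=1 | obs) = 104/225 / 41/75 = 104/123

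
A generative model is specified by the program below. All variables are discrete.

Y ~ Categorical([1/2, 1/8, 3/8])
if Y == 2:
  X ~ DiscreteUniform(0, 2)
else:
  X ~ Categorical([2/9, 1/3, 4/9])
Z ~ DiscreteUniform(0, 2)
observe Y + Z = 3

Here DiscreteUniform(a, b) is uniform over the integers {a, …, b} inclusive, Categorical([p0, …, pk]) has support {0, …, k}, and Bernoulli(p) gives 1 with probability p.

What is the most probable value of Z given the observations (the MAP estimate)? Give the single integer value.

Enumerate traces; 6 have nonzero weight after conditioning:
  (Y=1, X=0, Z=2) weight 1/108
  (Y=1, X=1, Z=2) weight 1/72
  (Y=1, X=2, Z=2) weight 1/54
  (Y=2, X=0, Z=1) weight 1/24
  (Y=2, X=1, Z=1) weight 1/24
  (Y=2, X=2, Z=1) weight 1/24
Group by Z:
  weight(Z=1) = 1/8
  weight(Z=2) = 1/24
Total weight = 1/8 + 1/24 = 1/6
P(Z=1 | obs) = 1/8 / 1/6 = 3/4
P(Z=2 | obs) = 1/24 / 1/6 = 1/4
argmax = 1

argmax_v P(Z = v | obs) = 1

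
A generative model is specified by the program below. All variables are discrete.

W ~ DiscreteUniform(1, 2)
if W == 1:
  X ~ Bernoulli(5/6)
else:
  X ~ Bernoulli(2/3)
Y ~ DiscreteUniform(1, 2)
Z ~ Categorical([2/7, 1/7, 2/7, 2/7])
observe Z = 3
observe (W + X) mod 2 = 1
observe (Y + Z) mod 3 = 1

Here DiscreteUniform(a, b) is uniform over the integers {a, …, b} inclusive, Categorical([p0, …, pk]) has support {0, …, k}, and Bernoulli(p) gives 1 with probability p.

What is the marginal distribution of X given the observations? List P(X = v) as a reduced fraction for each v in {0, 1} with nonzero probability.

P(X=0) = 1/5, P(X=1) = 4/5

Enumerate traces; 2 have nonzero weight after conditioning:
  (W=1, X=0, Y=1, Z=3) weight 1/84
  (W=2, X=1, Y=1, Z=3) weight 1/21
Group by X:
  weight(X=0) = 1/84
  weight(X=1) = 1/21
Total weight = 1/84 + 1/21 = 5/84
P(X=0 | obs) = 1/84 / 5/84 = 1/5
P(X=1 | obs) = 1/21 / 5/84 = 4/5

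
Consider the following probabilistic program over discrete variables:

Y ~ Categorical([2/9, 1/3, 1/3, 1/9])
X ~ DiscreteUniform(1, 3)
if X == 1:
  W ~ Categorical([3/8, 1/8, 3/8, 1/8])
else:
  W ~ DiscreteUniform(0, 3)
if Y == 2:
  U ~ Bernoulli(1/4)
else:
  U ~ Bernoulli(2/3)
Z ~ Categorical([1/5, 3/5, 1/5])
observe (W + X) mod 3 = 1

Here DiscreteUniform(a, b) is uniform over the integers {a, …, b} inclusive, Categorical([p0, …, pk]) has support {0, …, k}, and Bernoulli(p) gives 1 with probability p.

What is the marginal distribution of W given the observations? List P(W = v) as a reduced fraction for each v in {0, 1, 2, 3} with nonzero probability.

P(W=0) = 3/8, P(W=1) = 1/4, P(W=2) = 1/4, P(W=3) = 1/8

Enumerate traces; 96 have nonzero weight after conditioning:
  (Y=0, X=1, W=0, U=0, Z=0) weight 1/540
  (Y=0, X=1, W=0, U=0, Z=1) weight 1/180
  (Y=0, X=1, W=0, U=0, Z=2) weight 1/540
  (Y=0, X=1, W=0, U=1, Z=0) weight 1/270
  (Y=0, X=1, W=0, U=1, Z=1) weight 1/90
  (Y=0, X=1, W=0, U=1, Z=2) weight 1/270
  (Y=0, X=1, W=3, U=0, Z=0) weight 1/1620
  (Y=0, X=1, W=3, U=0, Z=1) weight 1/540
  (Y=0, X=2, W=2, U=0, Z=0) weight 1/810
  (Y=0, X=3, W=1, U=0, Z=0) weight 1/810
  … 86 more
Group by W:
  weight(W=0) = 1/8
  weight(W=1) = 1/12
  weight(W=2) = 1/12
  weight(W=3) = 1/24
Total weight = 1/8 + 1/12 + 1/12 + 1/24 = 1/3
P(W=0 | obs) = 1/8 / 1/3 = 3/8
P(W=1 | obs) = 1/12 / 1/3 = 1/4
P(W=2 | obs) = 1/12 / 1/3 = 1/4
P(W=3 | obs) = 1/24 / 1/3 = 1/8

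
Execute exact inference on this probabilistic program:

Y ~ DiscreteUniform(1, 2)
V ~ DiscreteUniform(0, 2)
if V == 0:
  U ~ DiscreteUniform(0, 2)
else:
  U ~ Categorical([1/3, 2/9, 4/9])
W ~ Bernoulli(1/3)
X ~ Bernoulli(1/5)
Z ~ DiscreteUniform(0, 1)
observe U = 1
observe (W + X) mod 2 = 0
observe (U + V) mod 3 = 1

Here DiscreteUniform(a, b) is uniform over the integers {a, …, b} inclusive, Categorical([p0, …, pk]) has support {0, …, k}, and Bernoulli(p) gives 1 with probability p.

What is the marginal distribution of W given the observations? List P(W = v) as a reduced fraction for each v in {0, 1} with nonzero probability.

P(W=0) = 8/9, P(W=1) = 1/9

Enumerate traces; 8 have nonzero weight after conditioning:
  (Y=1, V=0, U=1, W=0, X=0, Z=0) weight 2/135
  (Y=1, V=0, U=1, W=0, X=0, Z=1) weight 2/135
  (Y=1, V=0, U=1, W=1, X=1, Z=0) weight 1/540
  (Y=1, V=0, U=1, W=1, X=1, Z=1) weight 1/540
  (Y=2, V=0, U=1, W=0, X=0, Z=0) weight 2/135
  (Y=2, V=0, U=1, W=0, X=0, Z=1) weight 2/135
  (Y=2, V=0, U=1, W=1, X=1, Z=0) weight 1/540
  (Y=2, V=0, U=1, W=1, X=1, Z=1) weight 1/540
Group by W:
  weight(W=0) = 8/135
  weight(W=1) = 1/135
Total weight = 8/135 + 1/135 = 1/15
P(W=0 | obs) = 8/135 / 1/15 = 8/9
P(W=1 | obs) = 1/135 / 1/15 = 1/9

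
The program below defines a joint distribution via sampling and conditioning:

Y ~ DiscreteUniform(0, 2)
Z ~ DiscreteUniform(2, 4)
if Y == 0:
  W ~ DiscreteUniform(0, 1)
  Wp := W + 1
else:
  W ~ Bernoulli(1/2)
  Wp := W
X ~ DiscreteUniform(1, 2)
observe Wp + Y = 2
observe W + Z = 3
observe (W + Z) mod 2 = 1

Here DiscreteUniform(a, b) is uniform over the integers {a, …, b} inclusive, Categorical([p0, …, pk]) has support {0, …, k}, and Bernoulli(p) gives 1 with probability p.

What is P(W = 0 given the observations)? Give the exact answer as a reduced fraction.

Enumerate traces; 6 have nonzero weight after conditioning:
  (Y=0, Z=2, W=1, X=1) weight 1/36
  (Y=0, Z=2, W=1, X=2) weight 1/36
  (Y=1, Z=2, W=1, X=1) weight 1/36
  (Y=1, Z=2, W=1, X=2) weight 1/36
  (Y=2, Z=3, W=0, X=1) weight 1/36
  (Y=2, Z=3, W=0, X=2) weight 1/36
Group by W:
  weight(W=0) = 1/18
  weight(W=1) = 1/9
Total weight = 1/18 + 1/9 = 1/6
P(W=0 | obs) = 1/18 / 1/6 = 1/3
P(W=1 | obs) = 1/9 / 1/6 = 2/3

P(W = 0 | obs) = 1/3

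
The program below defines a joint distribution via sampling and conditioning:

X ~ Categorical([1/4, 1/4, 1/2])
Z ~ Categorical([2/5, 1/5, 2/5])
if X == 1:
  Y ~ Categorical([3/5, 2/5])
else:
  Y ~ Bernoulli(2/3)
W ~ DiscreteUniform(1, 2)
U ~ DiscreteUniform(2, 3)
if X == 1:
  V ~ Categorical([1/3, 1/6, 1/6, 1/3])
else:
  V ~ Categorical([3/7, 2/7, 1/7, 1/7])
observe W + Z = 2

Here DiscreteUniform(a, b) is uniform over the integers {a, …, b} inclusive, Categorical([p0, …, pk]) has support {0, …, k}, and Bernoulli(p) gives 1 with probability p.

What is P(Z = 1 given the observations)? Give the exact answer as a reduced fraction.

P(Z = 1 | obs) = 1/3

Enumerate traces; 96 have nonzero weight after conditioning:
  (X=0, Z=0, Y=0, W=2, U=2, V=0) weight 1/280
  (X=0, Z=0, Y=0, W=2, U=2, V=1) weight 1/420
  (X=0, Z=0, Y=0, W=2, U=2, V=2) weight 1/840
  (X=0, Z=0, Y=0, W=2, U=2, V=3) weight 1/840
  (X=0, Z=0, Y=0, W=2, U=3, V=0) weight 1/280
  (X=0, Z=0, Y=0, W=2, U=3, V=1) weight 1/420
  (X=0, Z=0, Y=0, W=2, U=3, V=2) weight 1/840
  (X=0, Z=0, Y=0, W=2, U=3, V=3) weight 1/840
  (X=0, Z=1, Y=0, W=1, U=2, V=0) weight 1/560
  … 87 more
Group by Z:
  weight(Z=0) = 1/5
  weight(Z=1) = 1/10
Total weight = 1/5 + 1/10 = 3/10
P(Z=0 | obs) = 1/5 / 3/10 = 2/3
P(Z=1 | obs) = 1/10 / 3/10 = 1/3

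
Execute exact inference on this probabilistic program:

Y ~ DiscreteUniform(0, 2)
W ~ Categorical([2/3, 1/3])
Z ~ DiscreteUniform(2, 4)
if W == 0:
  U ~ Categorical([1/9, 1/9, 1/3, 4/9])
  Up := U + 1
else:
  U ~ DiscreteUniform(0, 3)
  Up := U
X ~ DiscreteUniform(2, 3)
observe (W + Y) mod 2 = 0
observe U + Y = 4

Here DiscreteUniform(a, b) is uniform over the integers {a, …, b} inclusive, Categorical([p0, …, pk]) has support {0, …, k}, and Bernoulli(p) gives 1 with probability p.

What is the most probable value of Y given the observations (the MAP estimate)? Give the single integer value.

Enumerate traces; 12 have nonzero weight after conditioning:
  (Y=1, W=1, Z=2, U=3, X=2) weight 1/216
  (Y=1, W=1, Z=2, U=3, X=3) weight 1/216
  (Y=1, W=1, Z=3, U=3, X=2) weight 1/216
  (Y=1, W=1, Z=3, U=3, X=3) weight 1/216
  (Y=1, W=1, Z=4, U=3, X=2) weight 1/216
  (Y=1, W=1, Z=4, U=3, X=3) weight 1/216
  (Y=2, W=0, Z=2, U=2, X=2) weight 1/81
  (Y=2, W=0, Z=2, U=2, X=3) weight 1/81
  … 4 more
Group by Y:
  weight(Y=1) = 1/36
  weight(Y=2) = 2/27
Total weight = 1/36 + 2/27 = 11/108
P(Y=1 | obs) = 1/36 / 11/108 = 3/11
P(Y=2 | obs) = 2/27 / 11/108 = 8/11
argmax = 2

argmax_v P(Y = v | obs) = 2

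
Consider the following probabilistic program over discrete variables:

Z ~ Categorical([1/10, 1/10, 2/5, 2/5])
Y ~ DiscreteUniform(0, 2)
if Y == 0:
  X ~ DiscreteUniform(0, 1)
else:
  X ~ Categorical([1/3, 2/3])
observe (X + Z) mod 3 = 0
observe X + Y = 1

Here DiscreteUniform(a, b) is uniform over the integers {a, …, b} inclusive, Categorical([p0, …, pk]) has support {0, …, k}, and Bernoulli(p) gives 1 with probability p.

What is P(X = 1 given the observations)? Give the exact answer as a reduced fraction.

Enumerate traces; 3 have nonzero weight after conditioning:
  (Z=0, Y=1, X=0) weight 1/90
  (Z=2, Y=0, X=1) weight 1/15
  (Z=3, Y=1, X=0) weight 2/45
Group by X:
  weight(X=0) = 1/18
  weight(X=1) = 1/15
Total weight = 1/18 + 1/15 = 11/90
P(X=0 | obs) = 1/18 / 11/90 = 5/11
P(X=1 | obs) = 1/15 / 11/90 = 6/11

P(X = 1 | obs) = 6/11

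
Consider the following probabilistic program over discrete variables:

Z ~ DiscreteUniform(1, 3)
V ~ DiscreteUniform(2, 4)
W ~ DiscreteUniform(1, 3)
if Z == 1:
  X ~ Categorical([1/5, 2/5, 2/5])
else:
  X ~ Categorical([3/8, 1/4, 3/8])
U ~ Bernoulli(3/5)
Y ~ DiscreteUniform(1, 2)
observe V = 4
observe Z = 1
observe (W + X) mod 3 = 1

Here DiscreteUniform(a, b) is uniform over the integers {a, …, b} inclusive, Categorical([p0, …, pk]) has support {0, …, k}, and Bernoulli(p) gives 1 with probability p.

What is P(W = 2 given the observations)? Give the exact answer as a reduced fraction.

P(W = 2 | obs) = 2/5

Enumerate traces; 12 have nonzero weight after conditioning:
  (Z=1, V=4, W=1, X=0, U=0, Y=1) weight 1/675
  (Z=1, V=4, W=1, X=0, U=0, Y=2) weight 1/675
  (Z=1, V=4, W=1, X=0, U=1, Y=1) weight 1/450
  (Z=1, V=4, W=1, X=0, U=1, Y=2) weight 1/450
  (Z=1, V=4, W=2, X=2, U=0, Y=1) weight 2/675
  (Z=1, V=4, W=2, X=2, U=0, Y=2) weight 2/675
  (Z=1, V=4, W=2, X=2, U=1, Y=1) weight 1/225
  (Z=1, V=4, W=2, X=2, U=1, Y=2) weight 1/225
  (Z=1, V=4, W=3, X=1, U=0, Y=1) weight 2/675
  … 3 more
Group by W:
  weight(W=1) = 1/135
  weight(W=2) = 2/135
  weight(W=3) = 2/135
Total weight = 1/135 + 2/135 + 2/135 = 1/27
P(W=1 | obs) = 1/135 / 1/27 = 1/5
P(W=2 | obs) = 2/135 / 1/27 = 2/5
P(W=3 | obs) = 2/135 / 1/27 = 2/5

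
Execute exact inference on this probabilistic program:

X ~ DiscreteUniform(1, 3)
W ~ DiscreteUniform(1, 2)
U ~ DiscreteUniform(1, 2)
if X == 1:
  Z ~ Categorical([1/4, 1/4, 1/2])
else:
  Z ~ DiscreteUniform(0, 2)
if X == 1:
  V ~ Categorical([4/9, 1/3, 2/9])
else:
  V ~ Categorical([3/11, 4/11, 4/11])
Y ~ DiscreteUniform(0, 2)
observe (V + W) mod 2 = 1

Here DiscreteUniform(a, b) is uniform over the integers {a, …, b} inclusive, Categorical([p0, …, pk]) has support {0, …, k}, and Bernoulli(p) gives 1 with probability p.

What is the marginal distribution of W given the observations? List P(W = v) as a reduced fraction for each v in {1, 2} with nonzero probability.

Enumerate traces; 162 have nonzero weight after conditioning:
  (X=1, W=1, U=1, Z=0, V=0, Y=0) weight 1/324
  (X=1, W=1, U=1, Z=0, V=0, Y=1) weight 1/324
  (X=1, W=1, U=1, Z=0, V=0, Y=2) weight 1/324
  (X=1, W=1, U=1, Z=0, V=2, Y=0) weight 1/648
  (X=1, W=1, U=1, Z=0, V=2, Y=1) weight 1/648
  (X=1, W=1, U=1, Z=0, V=2, Y=2) weight 1/648
  (X=1, W=1, U=1, Z=1, V=0, Y=0) weight 1/324
  (X=1, W=1, U=1, Z=1, V=0, Y=1) weight 1/324
  (X=1, W=2, U=1, Z=0, V=1, Y=0) weight 1/432
  … 153 more
Group by W:
  weight(W=1) = 32/99
  weight(W=2) = 35/198
Total weight = 32/99 + 35/198 = 1/2
P(W=1 | obs) = 32/99 / 1/2 = 64/99
P(W=2 | obs) = 35/198 / 1/2 = 35/99

P(W=1) = 64/99, P(W=2) = 35/99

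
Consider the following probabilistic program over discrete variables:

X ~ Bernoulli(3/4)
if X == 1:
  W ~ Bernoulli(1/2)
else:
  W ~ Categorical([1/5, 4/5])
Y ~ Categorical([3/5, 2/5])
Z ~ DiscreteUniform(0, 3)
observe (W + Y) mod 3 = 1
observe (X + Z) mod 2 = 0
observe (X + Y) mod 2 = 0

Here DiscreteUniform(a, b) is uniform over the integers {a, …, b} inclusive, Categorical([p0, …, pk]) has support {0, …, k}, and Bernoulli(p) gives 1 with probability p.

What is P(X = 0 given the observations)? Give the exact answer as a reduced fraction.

P(X = 0 | obs) = 4/9

Enumerate traces; 4 have nonzero weight after conditioning:
  (X=0, W=1, Y=0, Z=0) weight 3/100
  (X=0, W=1, Y=0, Z=2) weight 3/100
  (X=1, W=0, Y=1, Z=1) weight 3/80
  (X=1, W=0, Y=1, Z=3) weight 3/80
Group by X:
  weight(X=0) = 3/50
  weight(X=1) = 3/40
Total weight = 3/50 + 3/40 = 27/200
P(X=0 | obs) = 3/50 / 27/200 = 4/9
P(X=1 | obs) = 3/40 / 27/200 = 5/9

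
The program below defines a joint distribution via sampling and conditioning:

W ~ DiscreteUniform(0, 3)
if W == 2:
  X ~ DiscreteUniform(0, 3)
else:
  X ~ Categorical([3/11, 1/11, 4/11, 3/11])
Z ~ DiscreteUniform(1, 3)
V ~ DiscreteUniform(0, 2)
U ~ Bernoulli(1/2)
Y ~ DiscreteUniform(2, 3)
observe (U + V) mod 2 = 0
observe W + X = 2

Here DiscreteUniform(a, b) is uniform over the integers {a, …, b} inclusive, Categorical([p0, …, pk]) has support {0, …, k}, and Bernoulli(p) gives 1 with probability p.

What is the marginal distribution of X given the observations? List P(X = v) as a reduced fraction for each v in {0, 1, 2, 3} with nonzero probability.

Enumerate traces; 54 have nonzero weight after conditioning:
  (W=0, X=2, Z=1, V=0, U=0, Y=2) weight 1/396
  (W=0, X=2, Z=1, V=0, U=0, Y=3) weight 1/396
  (W=0, X=2, Z=1, V=1, U=1, Y=2) weight 1/396
  (W=0, X=2, Z=1, V=1, U=1, Y=3) weight 1/396
  (W=0, X=2, Z=1, V=2, U=0, Y=2) weight 1/396
  (W=0, X=2, Z=1, V=2, U=0, Y=3) weight 1/396
  (W=0, X=2, Z=2, V=0, U=0, Y=2) weight 1/396
  (W=0, X=2, Z=2, V=0, U=0, Y=3) weight 1/396
  (W=1, X=1, Z=1, V=0, U=0, Y=2) weight 1/1584
  (W=2, X=0, Z=1, V=0, U=0, Y=2) weight 1/576
  … 44 more
Group by X:
  weight(X=0) = 1/32
  weight(X=1) = 1/88
  weight(X=2) = 1/22
Total weight = 1/32 + 1/88 + 1/22 = 31/352
P(X=0 | obs) = 1/32 / 31/352 = 11/31
P(X=1 | obs) = 1/88 / 31/352 = 4/31
P(X=2 | obs) = 1/22 / 31/352 = 16/31

P(X=0) = 11/31, P(X=1) = 4/31, P(X=2) = 16/31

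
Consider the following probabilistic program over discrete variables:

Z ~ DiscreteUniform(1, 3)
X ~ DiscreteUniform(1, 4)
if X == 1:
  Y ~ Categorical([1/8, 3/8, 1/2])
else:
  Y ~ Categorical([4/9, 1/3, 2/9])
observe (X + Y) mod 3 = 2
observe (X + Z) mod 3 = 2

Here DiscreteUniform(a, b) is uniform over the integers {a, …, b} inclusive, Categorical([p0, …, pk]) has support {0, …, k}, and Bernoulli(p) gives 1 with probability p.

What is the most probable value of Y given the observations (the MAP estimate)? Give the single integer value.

Enumerate traces; 4 have nonzero weight after conditioning:
  (Z=1, X=1, Y=1) weight 1/32
  (Z=1, X=4, Y=1) weight 1/36
  (Z=2, X=3, Y=2) weight 1/54
  (Z=3, X=2, Y=0) weight 1/27
Group by Y:
  weight(Y=0) = 1/27
  weight(Y=1) = 17/288
  weight(Y=2) = 1/54
Total weight = 1/27 + 17/288 + 1/54 = 11/96
P(Y=0 | obs) = 1/27 / 11/96 = 32/99
P(Y=1 | obs) = 17/288 / 11/96 = 17/33
P(Y=2 | obs) = 1/54 / 11/96 = 16/99
argmax = 1

argmax_v P(Y = v | obs) = 1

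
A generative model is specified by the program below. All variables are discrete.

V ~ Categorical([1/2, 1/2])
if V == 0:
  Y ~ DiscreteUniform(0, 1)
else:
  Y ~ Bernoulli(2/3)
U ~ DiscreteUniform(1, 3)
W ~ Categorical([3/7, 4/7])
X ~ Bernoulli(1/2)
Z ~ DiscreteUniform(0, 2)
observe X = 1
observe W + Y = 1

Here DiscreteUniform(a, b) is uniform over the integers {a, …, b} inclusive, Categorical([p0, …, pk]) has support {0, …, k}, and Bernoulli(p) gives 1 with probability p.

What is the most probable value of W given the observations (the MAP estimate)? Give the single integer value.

Enumerate traces; 36 have nonzero weight after conditioning:
  (V=0, Y=0, U=1, W=1, X=1, Z=0) weight 1/126
  (V=0, Y=0, U=1, W=1, X=1, Z=1) weight 1/126
  (V=0, Y=0, U=1, W=1, X=1, Z=2) weight 1/126
  (V=0, Y=0, U=2, W=1, X=1, Z=0) weight 1/126
  (V=0, Y=0, U=2, W=1, X=1, Z=1) weight 1/126
  (V=0, Y=0, U=2, W=1, X=1, Z=2) weight 1/126
  (V=0, Y=0, U=3, W=1, X=1, Z=0) weight 1/126
  (V=0, Y=0, U=3, W=1, X=1, Z=1) weight 1/126
  (V=0, Y=1, U=1, W=0, X=1, Z=0) weight 1/168
  … 27 more
Group by W:
  weight(W=0) = 1/8
  weight(W=1) = 5/42
Total weight = 1/8 + 5/42 = 41/168
P(W=0 | obs) = 1/8 / 41/168 = 21/41
P(W=1 | obs) = 5/42 / 41/168 = 20/41
argmax = 0

argmax_v P(W = v | obs) = 0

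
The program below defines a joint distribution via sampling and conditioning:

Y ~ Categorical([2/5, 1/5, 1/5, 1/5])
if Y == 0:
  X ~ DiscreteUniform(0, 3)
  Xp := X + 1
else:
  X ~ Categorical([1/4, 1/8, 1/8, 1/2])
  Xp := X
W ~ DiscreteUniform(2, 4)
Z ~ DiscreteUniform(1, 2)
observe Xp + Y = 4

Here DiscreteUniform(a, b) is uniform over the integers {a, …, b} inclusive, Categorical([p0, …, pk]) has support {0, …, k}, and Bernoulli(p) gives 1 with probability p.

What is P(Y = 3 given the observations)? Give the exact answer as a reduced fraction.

Enumerate traces; 24 have nonzero weight after conditioning:
  (Y=0, X=3, W=2, Z=1) weight 1/60
  (Y=0, X=3, W=2, Z=2) weight 1/60
  (Y=0, X=3, W=3, Z=1) weight 1/60
  (Y=0, X=3, W=3, Z=2) weight 1/60
  (Y=0, X=3, W=4, Z=1) weight 1/60
  (Y=0, X=3, W=4, Z=2) weight 1/60
  (Y=1, X=3, W=2, Z=1) weight 1/60
  (Y=1, X=3, W=2, Z=2) weight 1/60
  (Y=2, X=2, W=2, Z=1) weight 1/240
  (Y=3, X=1, W=2, Z=1) weight 1/240
  … 14 more
Group by Y:
  weight(Y=0) = 1/10
  weight(Y=1) = 1/10
  weight(Y=2) = 1/40
  weight(Y=3) = 1/40
Total weight = 1/10 + 1/10 + 1/40 + 1/40 = 1/4
P(Y=0 | obs) = 1/10 / 1/4 = 2/5
P(Y=1 | obs) = 1/10 / 1/4 = 2/5
P(Y=2 | obs) = 1/40 / 1/4 = 1/10
P(Y=3 | obs) = 1/40 / 1/4 = 1/10

P(Y = 3 | obs) = 1/10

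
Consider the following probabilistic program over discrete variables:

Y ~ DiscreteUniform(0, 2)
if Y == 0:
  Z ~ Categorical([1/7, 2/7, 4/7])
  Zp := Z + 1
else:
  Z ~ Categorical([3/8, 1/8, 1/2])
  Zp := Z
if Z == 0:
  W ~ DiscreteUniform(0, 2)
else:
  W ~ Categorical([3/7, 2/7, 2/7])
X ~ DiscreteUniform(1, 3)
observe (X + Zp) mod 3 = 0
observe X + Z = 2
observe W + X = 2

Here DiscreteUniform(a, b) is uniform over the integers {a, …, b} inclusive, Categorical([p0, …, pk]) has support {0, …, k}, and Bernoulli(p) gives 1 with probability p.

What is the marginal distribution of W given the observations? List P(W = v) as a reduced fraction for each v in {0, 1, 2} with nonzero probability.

Enumerate traces; 2 have nonzero weight after conditioning:
  (Y=0, Z=0, W=0, X=2) weight 1/189
  (Y=0, Z=1, W=1, X=1) weight 4/441
Group by W:
  weight(W=0) = 1/189
  weight(W=1) = 4/441
Total weight = 1/189 + 4/441 = 19/1323
P(W=0 | obs) = 1/189 / 19/1323 = 7/19
P(W=1 | obs) = 4/441 / 19/1323 = 12/19

P(W=0) = 7/19, P(W=1) = 12/19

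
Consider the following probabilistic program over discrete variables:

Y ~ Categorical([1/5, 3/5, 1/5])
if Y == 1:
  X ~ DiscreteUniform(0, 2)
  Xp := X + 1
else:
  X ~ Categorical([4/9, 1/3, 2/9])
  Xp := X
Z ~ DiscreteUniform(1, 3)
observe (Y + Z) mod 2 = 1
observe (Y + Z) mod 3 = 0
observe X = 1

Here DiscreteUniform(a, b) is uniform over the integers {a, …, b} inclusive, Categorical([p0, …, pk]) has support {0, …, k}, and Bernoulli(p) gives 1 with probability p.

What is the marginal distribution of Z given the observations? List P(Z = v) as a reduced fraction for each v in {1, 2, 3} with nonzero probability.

P(Z=1) = 1/5, P(Z=2) = 3/5, P(Z=3) = 1/5

Enumerate traces; 3 have nonzero weight after conditioning:
  (Y=0, X=1, Z=3) weight 1/45
  (Y=1, X=1, Z=2) weight 1/15
  (Y=2, X=1, Z=1) weight 1/45
Group by Z:
  weight(Z=1) = 1/45
  weight(Z=2) = 1/15
  weight(Z=3) = 1/45
Total weight = 1/45 + 1/15 + 1/45 = 1/9
P(Z=1 | obs) = 1/45 / 1/9 = 1/5
P(Z=2 | obs) = 1/15 / 1/9 = 3/5
P(Z=3 | obs) = 1/45 / 1/9 = 1/5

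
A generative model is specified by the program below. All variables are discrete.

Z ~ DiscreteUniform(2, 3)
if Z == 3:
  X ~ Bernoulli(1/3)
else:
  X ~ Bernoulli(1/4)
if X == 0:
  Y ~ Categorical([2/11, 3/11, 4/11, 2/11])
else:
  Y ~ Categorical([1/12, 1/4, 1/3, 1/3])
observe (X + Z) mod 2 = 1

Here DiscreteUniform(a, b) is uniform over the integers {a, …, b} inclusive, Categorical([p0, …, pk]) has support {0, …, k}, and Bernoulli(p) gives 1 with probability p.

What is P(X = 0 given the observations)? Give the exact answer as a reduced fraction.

Enumerate traces; 8 have nonzero weight after conditioning:
  (Z=2, X=1, Y=0) weight 1/96
  (Z=2, X=1, Y=1) weight 1/32
  (Z=2, X=1, Y=2) weight 1/24
  (Z=2, X=1, Y=3) weight 1/24
  (Z=3, X=0, Y=0) weight 2/33
  (Z=3, X=0, Y=1) weight 1/11
  (Z=3, X=0, Y=2) weight 4/33
  (Z=3, X=0, Y=3) weight 2/33
Group by X:
  weight(X=0) = 1/3
  weight(X=1) = 1/8
Total weight = 1/3 + 1/8 = 11/24
P(X=0 | obs) = 1/3 / 11/24 = 8/11
P(X=1 | obs) = 1/8 / 11/24 = 3/11

P(X = 0 | obs) = 8/11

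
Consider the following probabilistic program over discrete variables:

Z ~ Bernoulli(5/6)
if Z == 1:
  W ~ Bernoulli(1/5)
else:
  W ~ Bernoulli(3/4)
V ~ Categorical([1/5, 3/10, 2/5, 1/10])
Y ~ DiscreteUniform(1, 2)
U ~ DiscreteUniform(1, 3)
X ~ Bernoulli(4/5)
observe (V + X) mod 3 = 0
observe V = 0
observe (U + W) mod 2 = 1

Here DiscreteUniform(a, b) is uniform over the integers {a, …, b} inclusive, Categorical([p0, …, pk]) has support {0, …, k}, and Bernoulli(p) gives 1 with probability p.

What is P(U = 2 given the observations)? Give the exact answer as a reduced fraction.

P(U = 2 | obs) = 7/41

Enumerate traces; 12 have nonzero weight after conditioning:
  (Z=0, W=0, V=0, Y=1, U=1, X=0) weight 1/3600
  (Z=0, W=0, V=0, Y=1, U=3, X=0) weight 1/3600
  (Z=0, W=0, V=0, Y=2, U=1, X=0) weight 1/3600
  (Z=0, W=0, V=0, Y=2, U=3, X=0) weight 1/3600
  (Z=0, W=1, V=0, Y=1, U=2, X=0) weight 1/1200
  (Z=0, W=1, V=0, Y=2, U=2, X=0) weight 1/1200
  (Z=1, W=0, V=0, Y=1, U=1, X=0) weight 1/225
  (Z=1, W=0, V=0, Y=1, U=3, X=0) weight 1/225
  … 4 more
Group by U:
  weight(U=1) = 17/1800
  weight(U=2) = 7/1800
  weight(U=3) = 17/1800
Total weight = 17/1800 + 7/1800 + 17/1800 = 41/1800
P(U=1 | obs) = 17/1800 / 41/1800 = 17/41
P(U=2 | obs) = 7/1800 / 41/1800 = 7/41
P(U=3 | obs) = 17/1800 / 41/1800 = 17/41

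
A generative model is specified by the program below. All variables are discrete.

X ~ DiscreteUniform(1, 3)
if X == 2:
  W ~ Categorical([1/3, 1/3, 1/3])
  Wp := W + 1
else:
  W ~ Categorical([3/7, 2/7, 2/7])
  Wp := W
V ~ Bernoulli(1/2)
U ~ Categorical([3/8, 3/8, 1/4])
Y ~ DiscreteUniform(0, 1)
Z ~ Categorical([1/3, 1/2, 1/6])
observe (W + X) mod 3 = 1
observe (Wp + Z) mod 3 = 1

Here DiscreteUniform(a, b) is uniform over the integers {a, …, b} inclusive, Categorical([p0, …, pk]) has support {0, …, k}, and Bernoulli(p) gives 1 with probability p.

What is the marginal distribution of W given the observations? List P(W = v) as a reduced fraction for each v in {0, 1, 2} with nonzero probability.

P(W=0) = 9/20, P(W=1) = 1/5, P(W=2) = 7/20

Enumerate traces; 36 have nonzero weight after conditioning:
  (X=1, W=0, V=0, U=0, Y=0, Z=1) weight 3/448
  (X=1, W=0, V=0, U=0, Y=1, Z=1) weight 3/448
  (X=1, W=0, V=0, U=1, Y=0, Z=1) weight 3/448
  (X=1, W=0, V=0, U=1, Y=1, Z=1) weight 3/448
  (X=1, W=0, V=0, U=2, Y=0, Z=1) weight 1/224
  (X=1, W=0, V=0, U=2, Y=1, Z=1) weight 1/224
  (X=1, W=0, V=1, U=0, Y=0, Z=1) weight 3/448
  (X=1, W=0, V=1, U=0, Y=1, Z=1) weight 3/448
  (X=2, W=2, V=0, U=0, Y=0, Z=1) weight 1/192
  (X=3, W=1, V=0, U=0, Y=0, Z=0) weight 1/336
  … 26 more
Group by W:
  weight(W=0) = 1/14
  weight(W=1) = 2/63
  weight(W=2) = 1/18
Total weight = 1/14 + 2/63 + 1/18 = 10/63
P(W=0 | obs) = 1/14 / 10/63 = 9/20
P(W=1 | obs) = 2/63 / 10/63 = 1/5
P(W=2 | obs) = 1/18 / 10/63 = 7/20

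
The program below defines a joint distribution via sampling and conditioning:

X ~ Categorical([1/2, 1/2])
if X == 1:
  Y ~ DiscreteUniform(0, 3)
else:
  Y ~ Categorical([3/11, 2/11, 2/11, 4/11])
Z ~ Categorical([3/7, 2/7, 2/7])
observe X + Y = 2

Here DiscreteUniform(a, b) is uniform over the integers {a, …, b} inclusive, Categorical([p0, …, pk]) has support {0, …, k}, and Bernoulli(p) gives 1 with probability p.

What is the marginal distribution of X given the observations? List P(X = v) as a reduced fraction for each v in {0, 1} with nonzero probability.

Enumerate traces; 6 have nonzero weight after conditioning:
  (X=0, Y=2, Z=0) weight 3/77
  (X=0, Y=2, Z=1) weight 2/77
  (X=0, Y=2, Z=2) weight 2/77
  (X=1, Y=1, Z=0) weight 3/56
  (X=1, Y=1, Z=1) weight 1/28
  (X=1, Y=1, Z=2) weight 1/28
Group by X:
  weight(X=0) = 1/11
  weight(X=1) = 1/8
Total weight = 1/11 + 1/8 = 19/88
P(X=0 | obs) = 1/11 / 19/88 = 8/19
P(X=1 | obs) = 1/8 / 19/88 = 11/19

P(X=0) = 8/19, P(X=1) = 11/19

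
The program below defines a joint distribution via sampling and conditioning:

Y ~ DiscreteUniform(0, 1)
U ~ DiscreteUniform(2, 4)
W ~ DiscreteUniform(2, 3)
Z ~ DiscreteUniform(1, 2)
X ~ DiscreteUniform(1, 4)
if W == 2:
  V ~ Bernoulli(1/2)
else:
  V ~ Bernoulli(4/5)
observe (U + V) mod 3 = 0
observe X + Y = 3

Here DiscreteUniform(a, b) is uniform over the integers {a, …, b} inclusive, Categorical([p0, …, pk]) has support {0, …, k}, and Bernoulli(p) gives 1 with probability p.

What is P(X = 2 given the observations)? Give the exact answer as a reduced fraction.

Enumerate traces; 16 have nonzero weight after conditioning:
  (Y=0, U=2, W=2, Z=1, X=3, V=1) weight 1/192
  (Y=0, U=2, W=2, Z=2, X=3, V=1) weight 1/192
  (Y=0, U=2, W=3, Z=1, X=3, V=1) weight 1/120
  (Y=0, U=2, W=3, Z=2, X=3, V=1) weight 1/120
  (Y=0, U=3, W=2, Z=1, X=3, V=0) weight 1/192
  (Y=0, U=3, W=2, Z=2, X=3, V=0) weight 1/192
  (Y=0, U=3, W=3, Z=1, X=3, V=0) weight 1/480
  (Y=0, U=3, W=3, Z=2, X=3, V=0) weight 1/480
  (Y=1, U=2, W=2, Z=1, X=2, V=1) weight 1/192
  … 7 more
Group by X:
  weight(X=2) = 1/24
  weight(X=3) = 1/24
Total weight = 1/24 + 1/24 = 1/12
P(X=2 | obs) = 1/24 / 1/12 = 1/2
P(X=3 | obs) = 1/24 / 1/12 = 1/2

P(X = 2 | obs) = 1/2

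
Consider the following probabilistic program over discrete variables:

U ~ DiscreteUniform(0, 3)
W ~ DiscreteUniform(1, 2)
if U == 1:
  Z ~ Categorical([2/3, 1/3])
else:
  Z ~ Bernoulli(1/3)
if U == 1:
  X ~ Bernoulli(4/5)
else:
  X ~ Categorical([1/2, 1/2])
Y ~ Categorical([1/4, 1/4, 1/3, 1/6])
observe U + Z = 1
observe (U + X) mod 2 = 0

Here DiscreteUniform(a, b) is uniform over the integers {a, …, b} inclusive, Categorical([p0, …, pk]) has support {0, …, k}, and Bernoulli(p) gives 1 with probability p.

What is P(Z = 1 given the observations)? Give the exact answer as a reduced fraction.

Enumerate traces; 16 have nonzero weight after conditioning:
  (U=0, W=1, Z=1, X=0, Y=0) weight 1/192
  (U=0, W=1, Z=1, X=0, Y=1) weight 1/192
  (U=0, W=1, Z=1, X=0, Y=2) weight 1/144
  (U=0, W=1, Z=1, X=0, Y=3) weight 1/288
  (U=0, W=2, Z=1, X=0, Y=0) weight 1/192
  (U=0, W=2, Z=1, X=0, Y=1) weight 1/192
  (U=0, W=2, Z=1, X=0, Y=2) weight 1/144
  (U=0, W=2, Z=1, X=0, Y=3) weight 1/288
  (U=1, W=1, Z=0, X=1, Y=0) weight 1/60
  … 7 more
Group by Z:
  weight(Z=0) = 2/15
  weight(Z=1) = 1/24
Total weight = 2/15 + 1/24 = 7/40
P(Z=0 | obs) = 2/15 / 7/40 = 16/21
P(Z=1 | obs) = 1/24 / 7/40 = 5/21

P(Z = 1 | obs) = 5/21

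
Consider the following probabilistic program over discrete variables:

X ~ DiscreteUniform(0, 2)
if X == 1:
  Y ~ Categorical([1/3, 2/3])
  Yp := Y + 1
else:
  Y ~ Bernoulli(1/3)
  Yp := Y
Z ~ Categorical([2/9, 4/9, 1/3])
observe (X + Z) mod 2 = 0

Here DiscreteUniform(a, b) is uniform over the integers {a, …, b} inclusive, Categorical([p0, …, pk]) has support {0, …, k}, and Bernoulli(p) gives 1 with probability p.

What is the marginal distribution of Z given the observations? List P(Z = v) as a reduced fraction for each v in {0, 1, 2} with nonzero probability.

Enumerate traces; 10 have nonzero weight after conditioning:
  (X=0, Y=0, Z=0) weight 4/81
  (X=0, Y=0, Z=2) weight 2/27
  (X=0, Y=1, Z=0) weight 2/81
  (X=0, Y=1, Z=2) weight 1/27
  (X=1, Y=0, Z=1) weight 4/81
  (X=1, Y=1, Z=1) weight 8/81
  (X=2, Y=0, Z=0) weight 4/81
  (X=2, Y=0, Z=2) weight 2/27
  … 2 more
Group by Z:
  weight(Z=0) = 4/27
  weight(Z=1) = 4/27
  weight(Z=2) = 2/9
Total weight = 4/27 + 4/27 + 2/9 = 14/27
P(Z=0 | obs) = 4/27 / 14/27 = 2/7
P(Z=1 | obs) = 4/27 / 14/27 = 2/7
P(Z=2 | obs) = 2/9 / 14/27 = 3/7

P(Z=0) = 2/7, P(Z=1) = 2/7, P(Z=2) = 3/7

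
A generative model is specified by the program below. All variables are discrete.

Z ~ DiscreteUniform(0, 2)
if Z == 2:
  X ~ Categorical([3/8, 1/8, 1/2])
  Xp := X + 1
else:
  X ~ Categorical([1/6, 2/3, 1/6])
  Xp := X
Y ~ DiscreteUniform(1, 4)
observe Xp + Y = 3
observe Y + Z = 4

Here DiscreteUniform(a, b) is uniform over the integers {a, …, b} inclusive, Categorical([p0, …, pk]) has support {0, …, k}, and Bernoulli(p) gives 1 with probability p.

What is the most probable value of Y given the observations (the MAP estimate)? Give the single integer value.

Enumerate traces; 2 have nonzero weight after conditioning:
  (Z=1, X=0, Y=3) weight 1/72
  (Z=2, X=0, Y=2) weight 1/32
Group by Y:
  weight(Y=2) = 1/32
  weight(Y=3) = 1/72
Total weight = 1/32 + 1/72 = 13/288
P(Y=2 | obs) = 1/32 / 13/288 = 9/13
P(Y=3 | obs) = 1/72 / 13/288 = 4/13
argmax = 2

argmax_v P(Y = v | obs) = 2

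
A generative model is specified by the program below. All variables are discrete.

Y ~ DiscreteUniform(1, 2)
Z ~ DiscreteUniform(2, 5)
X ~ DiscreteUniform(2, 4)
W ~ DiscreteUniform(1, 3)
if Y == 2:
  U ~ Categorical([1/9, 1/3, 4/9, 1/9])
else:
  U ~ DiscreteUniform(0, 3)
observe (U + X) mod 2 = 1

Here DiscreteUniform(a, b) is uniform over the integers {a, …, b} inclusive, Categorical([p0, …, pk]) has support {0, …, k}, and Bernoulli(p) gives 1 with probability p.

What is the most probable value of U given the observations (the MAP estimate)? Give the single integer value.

Enumerate traces; 144 have nonzero weight after conditioning:
  (Y=1, Z=2, X=2, W=1, U=1) weight 1/288
  (Y=1, Z=2, X=2, W=1, U=3) weight 1/288
  (Y=1, Z=2, X=2, W=2, U=1) weight 1/288
  (Y=1, Z=2, X=2, W=2, U=3) weight 1/288
  (Y=1, Z=2, X=2, W=3, U=1) weight 1/288
  (Y=1, Z=2, X=2, W=3, U=3) weight 1/288
  (Y=1, Z=2, X=3, W=1, U=0) weight 1/288
  (Y=1, Z=2, X=3, W=1, U=2) weight 1/288
  … 136 more
Group by U:
  weight(U=0) = 13/216
  weight(U=1) = 7/36
  weight(U=2) = 25/216
  weight(U=3) = 13/108
Total weight = 13/216 + 7/36 + 25/216 + 13/108 = 53/108
P(U=0 | obs) = 13/216 / 53/108 = 13/106
P(U=1 | obs) = 7/36 / 53/108 = 21/53
P(U=2 | obs) = 25/216 / 53/108 = 25/106
P(U=3 | obs) = 13/108 / 53/108 = 13/53
argmax = 1

argmax_v P(U = v | obs) = 1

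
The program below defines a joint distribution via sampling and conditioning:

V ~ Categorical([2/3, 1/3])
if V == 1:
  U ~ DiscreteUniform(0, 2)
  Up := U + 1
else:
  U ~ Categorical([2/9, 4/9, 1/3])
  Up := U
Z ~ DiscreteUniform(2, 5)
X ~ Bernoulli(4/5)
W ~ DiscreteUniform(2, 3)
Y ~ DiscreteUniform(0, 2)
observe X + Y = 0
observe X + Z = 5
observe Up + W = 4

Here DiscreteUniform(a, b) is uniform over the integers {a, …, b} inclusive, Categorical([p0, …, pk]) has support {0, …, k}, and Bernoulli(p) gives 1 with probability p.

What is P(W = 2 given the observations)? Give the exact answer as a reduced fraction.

Enumerate traces; 4 have nonzero weight after conditioning:
  (V=0, U=1, Z=5, X=0, W=3, Y=0) weight 1/405
  (V=0, U=2, Z=5, X=0, W=2, Y=0) weight 1/540
  (V=1, U=0, Z=5, X=0, W=3, Y=0) weight 1/1080
  (V=1, U=1, Z=5, X=0, W=2, Y=0) weight 1/1080
Group by W:
  weight(W=2) = 1/360
  weight(W=3) = 11/3240
Total weight = 1/360 + 11/3240 = 1/162
P(W=2 | obs) = 1/360 / 1/162 = 9/20
P(W=3 | obs) = 11/3240 / 1/162 = 11/20

P(W = 2 | obs) = 9/20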